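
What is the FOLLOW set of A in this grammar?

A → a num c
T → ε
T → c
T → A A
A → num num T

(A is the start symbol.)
To compute FOLLOW(A), find every occurrence of A on a right-hand side N → α A β: add FIRST(β) \ {ε}, and if β is empty or nullable also add FOLLOW(N). Iterate to a fixed point.

A is the start symbol, so $ ∈ FOLLOW(A).
In T → A A: A is followed by A, add FIRST(A) \ {ε} = { 'a', 'num' }
In T → A A: A is at the end, add FOLLOW(T)

The FOLLOW sets referred to above (computed the same way, to a fixed point):
  FOLLOW(T) = { $, 'a', 'num' }

Taking the union: FOLLOW(A) = { $, 'a', 'num' }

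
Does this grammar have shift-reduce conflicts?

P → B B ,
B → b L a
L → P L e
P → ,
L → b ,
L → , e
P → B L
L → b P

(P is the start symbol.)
A shift-reduce conflict occurs when an LR(0) state has both:
  - a complete (reduce) item [A → α .] (dot at the end), and
  - a shift item [B → β . c γ] (dot before a terminal).

Augment with P' → P and build the canonical LR(0) collection (I0 = CLOSURE({[P' → . P]}), then GOTO on every symbol after a dot until no new states appear). It has 18 states:
  I0: { [B → . b L a], [P → . ,], [P → . B B ,], [P → . B L], [P' → . P] }  — shift
  I1: { [P → , .] }  — reduce
  I2: { [B → . b L a], [L → . , e], [L → . P L e], [L → . b ,], [L → . b P], [P → . ,], [P → . B B ,], [P → . B L], [P → B . B ,], [P → B . L] }  — shift
  I3: { [P' → P .] }  — accept
  I4: { [B → . b L a], [B → b . L a], [L → . , e], [L → . P L e], [L → . b ,], [L → . b P], [P → . ,], [P → . B B ,], [P → . B L] }  — shift
  I5: { [L → , . e], [P → , .] }  — shift, reduce
  I6: { [B → b L . a] }  — shift
  I7: { [B → . b L a], [L → . , e], [L → . P L e], [L → . b ,], [L → . b P], [L → P . L e], [P → . ,], [P → . B B ,], [P → . B L] }  — shift
  I8: { [B → . b L a], [B → b . L a], [L → . , e], [L → . P L e], [L → . b ,], [L → . b P], [L → b . ,], [L → b . P], [P → . ,], [P → . B B ,], [P → . B L] }  — shift
  I9: { [L → , . e], [L → b , .], [P → , .] }  — shift, 2 reduces
  I10: { [B → . b L a], [L → . , e], [L → . P L e], [L → . b ,], [L → . b P], [L → P . L e], [L → b P .], [P → . ,], [P → . B B ,], [P → . B L] }  — shift, reduce
  I11: { [L → P L . e] }  — shift
  I12: { [L → P L e .] }  — reduce
  I13: { [L → , e .] }  — reduce
  I14: { [B → b L a .] }  — reduce
  I15: { [B → . b L a], [L → . , e], [L → . P L e], [L → . b ,], [L → . b P], [P → . ,], [P → . B B ,], [P → . B L], [P → B . B ,], [P → B . L], [P → B B . ,] }  — shift
  I16: { [P → B L .] }  — reduce
  I17: { [L → , . e], [P → , .], [P → B B , .] }  — shift, 2 reduces

I5 contains reduce item [P → , .] and shift item [L → , . e] — shift-reduce conflict.
I9 contains reduce items [L → b , .], [P → , .] and shift item [L → , . e] — shift-reduce conflict.
I10 contains reduce item [L → b P .] and shift items [B → . b L a], [L → . , e], [L → . b ,], [L → . b P], [P → . ,] — shift-reduce conflict.
I17 contains reduce items [P → , .], [P → B B , .] and shift item [L → , . e] — shift-reduce conflict.

Answer: Yes — I5: [P → , .] vs [L → , . e]; I9: [L → b , .] vs [L → , . e]; I10: [L → b P .] vs [B → . b L a]; I17: [P → , .] vs [L → , . e]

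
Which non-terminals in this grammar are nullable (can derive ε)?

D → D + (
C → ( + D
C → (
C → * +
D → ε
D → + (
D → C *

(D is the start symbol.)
ε-productions: D → ε
So D is immediately nullable.
No further non-terminal can be added: every production for the remaining non-terminals contains a terminal or a non-nullable non-terminal.
Nullable = { 'D' }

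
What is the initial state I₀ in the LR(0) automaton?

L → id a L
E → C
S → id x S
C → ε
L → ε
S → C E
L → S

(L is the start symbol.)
{ [C → .], [L → . S], [L → . id a L], [L → .], [L' → . L], [S → . C E], [S → . id x S] }

First, augment the grammar with L' → L
I₀ = CLOSURE({ [L' → . L] }):
  [L' → . L] has the dot before L: add [L → . id a L], [L → .], [L → . S]
  [L → . S] has the dot before S: add [S → . id x S], [S → . C E]
  [S → . C E] has the dot before C: add [C → .]
No further items can be added.

I₀ = { [C → .], [L → . S], [L → . id a L], [L → .], [L' → . L], [S → . C E], [S → . id x S] }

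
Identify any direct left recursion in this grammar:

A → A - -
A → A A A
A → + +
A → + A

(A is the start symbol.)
Direct left recursion occurs when N → N α for some non-terminal N (the right-hand side begins with the left-hand side itself).

A → A - -: LEFT RECURSIVE (starts with A)
A → A A A: LEFT RECURSIVE (starts with A)
A → + +: starts with '+'
A → + A: starts with '+'

The grammar has direct left recursion on: A.

Answer: Yes, A is left-recursive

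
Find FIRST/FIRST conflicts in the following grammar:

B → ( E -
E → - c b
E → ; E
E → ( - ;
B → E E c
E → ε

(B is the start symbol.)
FIRST sets of the non-terminals at (or reachable through a nullable prefix from) the front of some alternative:
  FIRST(E) = { '(', '-', ';', ε }

Productions for B:
  B → ( E -: FIRST = { '(' }
  B → E E c: FIRST = { '(', '-', ';', 'c' }
Productions for E:
  E → - c b: FIRST = { '-' }
  E → ; E: FIRST = { ';' }
  E → ( - ;: FIRST = { '(' }
  E → ε: FIRST = { ε }

Conflict for B: B → ( E - and B → E E c
  Overlap: { '(' }

Answer: Yes. B → '(' E '-' / B → E E c on { '(' }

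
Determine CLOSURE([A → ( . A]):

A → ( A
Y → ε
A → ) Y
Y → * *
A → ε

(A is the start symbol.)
To compute CLOSURE, for each item [A → α.Bβ] where B is a non-terminal, add [B → .γ] for all productions B → γ; repeat for the newly added items until nothing changes.

Start with: [A → ( . A]
  [A → ( . A] has the dot before A: add [A → . ( A], [A → . ) Y], [A → .]
No further items can be added.

CLOSURE = { [A → ( . A], [A → . ( A], [A → . ) Y], [A → .] }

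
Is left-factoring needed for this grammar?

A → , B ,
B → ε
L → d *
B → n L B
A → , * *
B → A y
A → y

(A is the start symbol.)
Left-factoring is needed when two productions for the same non-terminal
share a common prefix on the right-hand side.

Productions for A:
  A → , B ,
  A → , * *
  A → y
Productions for B:
  B → ε
  B → n L B
  B → A y

Found common prefix ',' in productions for A

Answer: Yes, A has productions with common prefix ','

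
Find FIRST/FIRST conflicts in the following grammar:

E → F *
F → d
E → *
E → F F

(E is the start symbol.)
Yes. E → F '*' / E → F F on { 'd' }

A FIRST/FIRST conflict occurs when two productions N → α and N → β for the same non-terminal have FIRST(α) ∩ FIRST(β) ≠ ∅ (with ε ∈ FIRST of a nullable right-hand side, so two nullable alternatives also conflict).

FIRST sets of the non-terminals at (or reachable through a nullable prefix from) the front of some alternative:
  FIRST(F) = { 'd' }

Productions for E:
  E → F *: FIRST = { 'd' }
  E → *: FIRST = { '*' }
  E → F F: FIRST = { 'd' }
F has only one production, so no FIRST/FIRST conflict is possible there.

Conflict for E: E → F * and E → F F
  Overlap: { 'd' }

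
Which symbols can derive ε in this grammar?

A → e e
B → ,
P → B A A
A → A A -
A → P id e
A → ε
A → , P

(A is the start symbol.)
A non-terminal is nullable if it can derive ε (the empty string): either it has an ε-production, or it has a production whose right-hand side consists entirely of nullable non-terminals.

ε-productions: A → ε
So A is immediately nullable.
No further non-terminal can be added: every production for the remaining non-terminals contains a terminal or a non-nullable non-terminal.
Nullable = { 'A' }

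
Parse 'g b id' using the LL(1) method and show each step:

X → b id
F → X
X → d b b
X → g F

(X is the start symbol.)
LL(1) parsing maintains a stack (initially the start symbol over $) and the input. At each step: if the stack top is a terminal, match it against the current input token; if it is a non-terminal N, replace it with the RHS of M[N, lookahead] (the unique production whose predict set contains the lookahead).

Stack is shown with the top on the left.

Stack   Input     Action
------------------------
X $     g b id $  output X → g F
g F $   g b id $  match 'g'
F $     b id $    output F → X
X $     b id $    output X → b id
b id $  b id $    match 'b'
id $    id $      match 'id'
$       $         accept

The string is accepted.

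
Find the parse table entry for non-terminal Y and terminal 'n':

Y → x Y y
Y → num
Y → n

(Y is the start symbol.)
To find M[Y, 'n'], we find productions for Y where 'n' is in the predict set (PREDICT(N → α) = (FIRST(α) \ {ε}) ∪ (FOLLOW(N) if α ⇒* ε)).

Y → x Y y: PREDICT = { 'x' }
Y → num: PREDICT = { 'num' }
Y → n: PREDICT = { 'n' }
  'n' is in predict set, so this production goes in M[Y, 'n']

M[Y, 'n'] = Y → n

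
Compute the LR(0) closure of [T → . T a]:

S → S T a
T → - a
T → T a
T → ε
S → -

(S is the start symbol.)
Start with: [T → . T a]
  [T → . T a] has the dot before T: add [T → . - a], [T → .]
No further items can be added.

CLOSURE = { [T → . - a], [T → . T a], [T → .] }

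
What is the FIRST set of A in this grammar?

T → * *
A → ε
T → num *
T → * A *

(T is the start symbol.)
To compute FIRST(A), examine every production with A on the left-hand side, reading each right-hand side left to right until a non-nullable symbol is reached.

From A → ε:
  - ε-production, so ε ∈ FIRST(A)

Collecting: FIRST(A) = { ε }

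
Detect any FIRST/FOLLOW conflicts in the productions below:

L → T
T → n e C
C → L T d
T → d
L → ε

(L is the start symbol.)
Yes. L → T with FOLLOW(L) on { 'd', 'n' }

A FIRST/FOLLOW conflict occurs when a non-terminal N has a nullable alternative N → β (β ⇒* ε) and another alternative N → α with FIRST(α) ∩ FOLLOW(N) ≠ ∅: on such a lookahead the parser cannot decide between expanding α and letting N vanish via β.

Nullable non-terminals: L.
FIRST sets used below: FIRST(T) = { 'd', 'n' }

L: nullable alternative(s) L → ε; FOLLOW(L) = { $, 'd', 'n' }
  L → T: FIRST \ {ε} = { 'd', 'n' } — overlaps FOLLOW(L) on { 'd', 'n' }: CONFLICT
  L → ε: FIRST \ {ε} = { } — this is the only nullable alternative, skip

C, T have no nullable alternative, so no FIRST/FOLLOW check is needed there.

So the grammar has 1 FIRST/FOLLOW conflict (marked CONFLICT above).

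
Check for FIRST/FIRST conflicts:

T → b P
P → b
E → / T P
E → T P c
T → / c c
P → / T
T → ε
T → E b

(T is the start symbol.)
Yes. T → b P / T → E b on { 'b' }; T → '/' c c / T → E b on { '/' }; E → '/' T P / E → T P c on { '/' }

FIRST sets of the non-terminals at (or reachable through a nullable prefix from) the front of some alternative:
  FIRST(E) = { '/', 'b' }
  FIRST(T) = { '/', 'b', ε }
  FIRST(P) = { '/', 'b' }

Productions for T:
  T → b P: FIRST = { 'b' }
  T → / c c: FIRST = { '/' }
  T → ε: FIRST = { ε }
  T → E b: FIRST = { '/', 'b' }
Productions for P:
  P → b: FIRST = { 'b' }
  P → / T: FIRST = { '/' }
Productions for E:
  E → / T P: FIRST = { '/' }
  E → T P c: FIRST = { '/', 'b' }

Conflict for T: T → b P and T → E b
  Overlap: { 'b' }
Conflict for T: T → / c c and T → E b
  Overlap: { '/' }
Conflict for E: E → / T P and E → T P c
  Overlap: { '/' }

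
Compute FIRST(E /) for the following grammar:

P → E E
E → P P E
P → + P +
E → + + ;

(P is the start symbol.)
{ '+' }

FIRST sets of the non-terminals involved (from the grammar, by fixed-point iteration):
  FIRST(E) = { '+' }

To compute FIRST(E /), process the symbols left to right:
Symbol E is a non-terminal. Add FIRST(E) \ {ε} = { '+' }
E is not nullable (ε ∉ FIRST(E)), so stop here.
FIRST(E /) = { '+' }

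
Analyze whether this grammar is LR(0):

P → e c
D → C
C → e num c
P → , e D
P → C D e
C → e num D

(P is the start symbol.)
A grammar is LR(0) if no state in the canonical LR(0) collection has:
  - both a shift item (dot before a terminal) and a complete item (shift-reduce conflict), or
  - two or more complete items (reduce-reduce conflict; the accept item [P' → P .] counts as a complete item here).

Augment with P' → P and build the canonical LR(0) collection (I0 = CLOSURE({[P' → . P]}), then GOTO on every symbol after a dot until no new states appear). It has 15 states:
  I0: { [C → . e num D], [C → . e num c], [P → . , e D], [P → . C D e], [P → . e c], [P' → . P] }  — shift
  I1: { [P → , . e D] }  — shift
  I2: { [C → . e num D], [C → . e num c], [D → . C], [P → C . D e] }  — shift
  I3: { [P' → P .] }  — accept
  I4: { [C → e . num D], [C → e . num c], [P → e . c] }  — shift
  I5: { [P → e c .] }  — reduce
  I6: { [C → . e num D], [C → . e num c], [C → e num . D], [C → e num . c], [D → . C] }  — shift
  I7: { [D → C .] }  — reduce
  I8: { [C → e num D .] }  — reduce
  I9: { [C → e num c .] }  — reduce
  I10: { [C → e . num D], [C → e . num c] }  — shift
  I11: { [P → C D . e] }  — shift
  I12: { [P → C D e .] }  — reduce
  I13: { [C → . e num D], [C → . e num c], [D → . C], [P → , e . D] }  — shift
  I14: { [P → , e D .] }  — reduce

Every state is either a pure shift/goto state or contains exactly one complete item and nothing to shift — no conflicts. The grammar is LR(0).

Answer: Yes, the grammar is LR(0)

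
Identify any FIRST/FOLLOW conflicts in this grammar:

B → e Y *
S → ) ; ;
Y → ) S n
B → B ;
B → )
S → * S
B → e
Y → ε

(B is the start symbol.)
No FIRST/FOLLOW conflicts.

A FIRST/FOLLOW conflict occurs when a non-terminal N has a nullable alternative N → β (β ⇒* ε) and another alternative N → α with FIRST(α) ∩ FOLLOW(N) ≠ ∅: on such a lookahead the parser cannot decide between expanding α and letting N vanish via β.

Nullable non-terminals: Y.

Y: nullable alternative(s) Y → ε; FOLLOW(Y) = { '*' }
  Y → ) S n: FIRST \ {ε} = { ')' } — disjoint from FOLLOW(Y)
  Y → ε: FIRST \ {ε} = { } — this is the only nullable alternative, skip

B, S have no nullable alternative, so no FIRST/FOLLOW check is needed there.

No FIRST/FOLLOW conflicts found.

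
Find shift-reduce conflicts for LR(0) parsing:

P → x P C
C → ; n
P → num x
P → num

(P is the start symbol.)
A shift-reduce conflict occurs when an LR(0) state has both:
  - a complete (reduce) item [A → α .] (dot at the end), and
  - a shift item [B → β . c γ] (dot before a terminal).

Augment with P' → P and build the canonical LR(0) collection (I0 = CLOSURE({[P' → . P]}), then GOTO on every symbol after a dot until no new states appear). It has 9 states:
  I0: { [P → . num x], [P → . num], [P → . x P C], [P' → . P] }  — shift
  I1: { [P' → P .] }  — accept
  I2: { [P → num . x], [P → num .] }  — shift, reduce
  I3: { [P → . num x], [P → . num], [P → . x P C], [P → x . P C] }  — shift
  I4: { [C → . ; n], [P → x P . C] }  — shift
  I5: { [C → ; . n] }  — shift
  I6: { [P → x P C .] }  — reduce
  I7: { [C → ; n .] }  — reduce
  I8: { [P → num x .] }  — reduce

I2 contains reduce item [P → num .] and shift item [P → num . x] — shift-reduce conflict.

Answer: Yes — I2: [P → num .] vs [P → num . x]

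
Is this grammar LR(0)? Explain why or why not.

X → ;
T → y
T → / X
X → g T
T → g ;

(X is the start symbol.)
A grammar is LR(0) if no state in the canonical LR(0) collection has:
  - both a shift item (dot before a terminal) and a complete item (shift-reduce conflict), or
  - two or more complete items (reduce-reduce conflict; the accept item [X' → X .] counts as a complete item here).

Augment with X' → X and build the canonical LR(0) collection (I0 = CLOSURE({[X' → . X]}), then GOTO on every symbol after a dot until no new states appear). It has 10 states:
  I0: { [X → . ;], [X → . g T], [X' → . X] }  — shift
  I1: { [X → ; .] }  — reduce
  I2: { [X' → X .] }  — accept
  I3: { [T → . / X], [T → . g ;], [T → . y], [X → g . T] }  — shift
  I4: { [T → / . X], [X → . ;], [X → . g T] }  — shift
  I5: { [X → g T .] }  — reduce
  I6: { [T → g . ;] }  — shift
  I7: { [T → y .] }  — reduce
  I8: { [T → g ; .] }  — reduce
  I9: { [T → / X .] }  — reduce

Every state is either a pure shift/goto state or contains exactly one complete item and nothing to shift — no conflicts. The grammar is LR(0).

Answer: Yes, the grammar is LR(0)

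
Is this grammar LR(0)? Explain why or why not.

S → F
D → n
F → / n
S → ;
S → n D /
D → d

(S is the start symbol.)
Yes, the grammar is LR(0)

A grammar is LR(0) if no state in the canonical LR(0) collection has:
  - both a shift item (dot before a terminal) and a complete item (shift-reduce conflict), or
  - two or more complete items (reduce-reduce conflict; the accept item [S' → S .] counts as a complete item here).

Augment with S' → S and build the canonical LR(0) collection (I0 = CLOSURE({[S' → . S]}), then GOTO on every symbol after a dot until no new states appear). It has 11 states:
  I0: { [F → . / n], [S → . ;], [S → . F], [S → . n D /], [S' → . S] }  — shift
  I1: { [F → / . n] }  — shift
  I2: { [S → ; .] }  — reduce
  I3: { [S → F .] }  — reduce
  I4: { [S' → S .] }  — accept
  I5: { [D → . d], [D → . n], [S → n . D /] }  — shift
  I6: { [S → n D . /] }  — shift
  I7: { [D → d .] }  — reduce
  I8: { [D → n .] }  — reduce
  I9: { [S → n D / .] }  — reduce
  I10: { [F → / n .] }  — reduce

Every state is either a pure shift/goto state or contains exactly one complete item and nothing to shift — no conflicts. The grammar is LR(0).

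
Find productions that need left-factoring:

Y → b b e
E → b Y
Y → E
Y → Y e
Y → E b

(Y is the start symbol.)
Yes, Y has productions with common prefix 'E'

Left-factoring is needed when two productions for the same non-terminal
share a common prefix on the right-hand side.

Productions for Y:
  Y → b b e
  Y → E
  Y → Y e
  Y → E b

Found common prefix 'E' in productions for Y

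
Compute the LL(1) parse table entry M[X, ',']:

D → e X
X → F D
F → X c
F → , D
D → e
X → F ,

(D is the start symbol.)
X → F D, X → F ,

To find M[X, ','], we find productions for X where ',' is in the predict set (PREDICT(N → α) = (FIRST(α) \ {ε}) ∪ (FOLLOW(N) if α ⇒* ε)).

Relevant sets:
  FIRST(F) = { ',' }

X → F D: PREDICT = { ',' }
  ',' is in predict set, so this production goes in M[X, ',']
X → F ,: PREDICT = { ',' }
  ',' is in predict set, so this production goes in M[X, ',']

M[X, ','] = X → F D, X → F ,  (a multiply-defined cell — the grammar is not LL(1))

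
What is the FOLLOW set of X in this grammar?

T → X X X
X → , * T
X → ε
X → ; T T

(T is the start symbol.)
In T → X X X: X is followed by X X, add FIRST(X X) \ {ε} = { ',', ';' }
  X X is nullable, so also add FOLLOW(T)
In T → X X X: X is followed by X, add FIRST(X) \ {ε} = { ',', ';' }
  X is nullable, so also add FOLLOW(T)
In T → X X X: X is at the end, add FOLLOW(T)

The FOLLOW sets referred to above (computed the same way, to a fixed point):
  FOLLOW(T) = { $, ',', ';' }

Taking the union: FOLLOW(X) = { $, ',', ';' }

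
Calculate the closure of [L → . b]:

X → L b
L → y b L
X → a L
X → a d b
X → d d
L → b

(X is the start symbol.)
To compute CLOSURE, for each item [A → α.Bβ] where B is a non-terminal, add [B → .γ] for all productions B → γ; repeat for the newly added items until nothing changes.

Start with: [L → . b]
The dot precedes the terminal b, so nothing is added.

CLOSURE = { [L → . b] }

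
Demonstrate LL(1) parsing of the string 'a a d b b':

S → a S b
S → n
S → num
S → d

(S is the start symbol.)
Stack is shown with the top on the left.

Stack      Input        Action
------------------------------
S $        a a d b b $  output S → a S b
a S b $    a a d b b $  match 'a'
S b $      a d b b $    output S → a S b
a S b b $  a d b b $    match 'a'
S b b $    d b b $      output S → d
d b b $    d b b $      match 'd'
b b $      b b $        match 'b'
b $        b $          match 'b'
$          $            accept

The string is accepted.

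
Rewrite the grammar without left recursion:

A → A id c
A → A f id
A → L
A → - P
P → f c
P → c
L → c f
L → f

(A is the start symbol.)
A → L A'
A → - P A'
A' → id c A'
A' → f id A'
A' → ε
P → f c
P → c
L → c f
L → f

A is directly left-recursive. The standard transformation for
  A → A α₁ | ... | A α_m | β₁ | ... | β_n
is
  A  → β₁ A' | ... | β_n A'
  A' → α₁ A' | ... | α_m A' | ε

A → L becomes A → L A'
A → - P becomes A → - P A'
A → A id c becomes A' → id c A'
A → A f id becomes A' → f id A'
Add A' → ε

Productions for other non-terminals are unchanged:
  P → f c
  P → c
  L → c f
  L → f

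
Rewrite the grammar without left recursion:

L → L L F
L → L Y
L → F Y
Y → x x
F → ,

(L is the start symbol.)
L → F Y L'
L' → L F L'
L' → Y L'
L' → ε
Y → x x
F → ,

L is directly left-recursive. The standard transformation for
  A → A α₁ | ... | A α_m | β₁ | ... | β_n
is
  A  → β₁ A' | ... | β_n A'
  A' → α₁ A' | ... | α_m A' | ε

L → F Y becomes L → F Y L'
L → L L F becomes L' → L F L'
L → L Y becomes L' → Y L'
Add L' → ε

Productions for other non-terminals are unchanged:
  Y → x x
  F → ,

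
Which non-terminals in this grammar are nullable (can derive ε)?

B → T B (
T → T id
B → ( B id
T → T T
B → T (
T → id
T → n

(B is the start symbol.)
None

A non-terminal is nullable if it can derive ε (the empty string): either it has an ε-production, or it has a production whose right-hand side consists entirely of nullable non-terminals.

There are no ε-productions, so no non-terminal can derive ε.
No non-terminals are nullable.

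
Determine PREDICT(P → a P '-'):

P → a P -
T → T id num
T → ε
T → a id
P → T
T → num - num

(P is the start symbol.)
PREDICT(P → a P '-') = (FIRST(RHS) \ {ε}) ∪ (FOLLOW(P) if ε ∈ FIRST(RHS), i.e. RHS ⇒* ε)
FIRST(a P '-') = { 'a' }
ε ∉ FIRST(a P '-'), so FOLLOW(P) is not added.
PREDICT(P → a P '-') = { 'a' }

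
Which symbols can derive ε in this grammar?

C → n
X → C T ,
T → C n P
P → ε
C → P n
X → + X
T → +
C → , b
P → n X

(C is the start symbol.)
{ 'P' }

ε-productions: P → ε
So P is immediately nullable.
No further non-terminal can be added: every production for the remaining non-terminals contains a terminal or a non-nullable non-terminal.
Nullable = { 'P' }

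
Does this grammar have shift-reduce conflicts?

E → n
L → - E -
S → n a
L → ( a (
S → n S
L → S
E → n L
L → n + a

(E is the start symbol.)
Yes — I2: [E → n .] vs [L → . ( a (]

A shift-reduce conflict occurs when an LR(0) state has both:
  - a complete (reduce) item [A → α .] (dot at the end), and
  - a shift item [B → β . c γ] (dot before a terminal).

Augment with E' → E and build the canonical LR(0) collection (I0 = CLOSURE({[E' → . E]}), then GOTO on every symbol after a dot until no new states appear). It has 17 states:
  I0: { [E → . n L], [E → . n], [E' → . E] }  — shift
  I1: { [E' → E .] }  — accept
  I2: { [E → n . L], [E → n .], [L → . ( a (], [L → . - E -], [L → . S], [L → . n + a], [S → . n S], [S → . n a] }  — shift, reduce
  I3: { [L → ( . a (] }  — shift
  I4: { [E → . n L], [E → . n], [L → - . E -] }  — shift
  I5: { [E → n L .] }  — reduce
  I6: { [L → S .] }  — reduce
  I7: { [L → n . + a], [S → . n S], [S → . n a], [S → n . S], [S → n . a] }  — shift
  I8: { [L → n + . a] }  — shift
  I9: { [S → n S .] }  — reduce
  I10: { [S → n a .] }  — reduce
  I11: { [S → . n S], [S → . n a], [S → n . S], [S → n . a] }  — shift
  I12: { [L → n + a .] }  — reduce
  I13: { [L → - E . -] }  — shift
  I14: { [L → - E - .] }  — reduce
  I15: { [L → ( a . (] }  — shift
  I16: { [L → ( a ( .] }  — reduce

I2 contains reduce item [E → n .] and shift items [L → . ( a (], [L → . - E -], [L → . n + a], [S → . n S], [S → . n a] — shift-reduce conflict.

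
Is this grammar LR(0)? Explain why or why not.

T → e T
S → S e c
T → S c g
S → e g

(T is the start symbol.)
Yes, the grammar is LR(0)

A grammar is LR(0) if no state in the canonical LR(0) collection has:
  - both a shift item (dot before a terminal) and a complete item (shift-reduce conflict), or
  - two or more complete items (reduce-reduce conflict; the accept item [T' → T .] counts as a complete item here).

Augment with T' → T and build the canonical LR(0) collection (I0 = CLOSURE({[T' → . T]}), then GOTO on every symbol after a dot until no new states appear). It has 10 states:
  I0: { [S → . S e c], [S → . e g], [T → . S c g], [T → . e T], [T' → . T] }  — shift
  I1: { [S → S . e c], [T → S . c g] }  — shift
  I2: { [T' → T .] }  — accept
  I3: { [S → . S e c], [S → . e g], [S → e . g], [T → . S c g], [T → . e T], [T → e . T] }  — shift
  I4: { [T → e T .] }  — reduce
  I5: { [S → e g .] }  — reduce
  I6: { [T → S c . g] }  — shift
  I7: { [S → S e . c] }  — shift
  I8: { [S → S e c .] }  — reduce
  I9: { [T → S c g .] }  — reduce

Every state is either a pure shift/goto state or contains exactly one complete item and nothing to shift — no conflicts. The grammar is LR(0).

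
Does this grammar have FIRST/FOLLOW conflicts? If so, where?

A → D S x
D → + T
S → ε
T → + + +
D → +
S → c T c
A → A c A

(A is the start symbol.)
No FIRST/FOLLOW conflicts.

A FIRST/FOLLOW conflict occurs when a non-terminal N has a nullable alternative N → β (β ⇒* ε) and another alternative N → α with FIRST(α) ∩ FOLLOW(N) ≠ ∅: on such a lookahead the parser cannot decide between expanding α and letting N vanish via β.

Nullable non-terminals: S.

S: nullable alternative(s) S → ε; FOLLOW(S) = { 'x' }
  S → ε: FIRST \ {ε} = { } — this is the only nullable alternative, skip
  S → c T c: FIRST \ {ε} = { 'c' } — disjoint from FOLLOW(S)

A, D, T have no nullable alternative, so no FIRST/FOLLOW check is needed there.

No FIRST/FOLLOW conflicts found.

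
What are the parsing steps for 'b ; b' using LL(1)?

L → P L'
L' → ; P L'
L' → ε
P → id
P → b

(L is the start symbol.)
Stack is shown with the top on the left.

Stack     Input    Action
-------------------------
L $       b ; b $  output L → P L'
P L' $    b ; b $  output P → b
b L' $    b ; b $  match 'b'
L' $      ; b $    output L' → ; P L'
; P L' $  ; b $    match ';'
P L' $    b $      output P → b
b L' $    b $      match 'b'
L' $      $        output L' → ε
$         $        accept

The string is accepted.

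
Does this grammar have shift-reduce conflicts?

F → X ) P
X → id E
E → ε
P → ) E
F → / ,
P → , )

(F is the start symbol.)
Augment with F' → F and build the canonical LR(0) collection (I0 = CLOSURE({[F' → . F]}), then GOTO on every symbol after a dot until no new states appear). It has 13 states:
  I0: { [F → . / ,], [F → . X ) P], [F' → . F], [X → . id E] }  — shift
  I1: { [F → / . ,] }  — shift
  I2: { [F' → F .] }  — accept
  I3: { [F → X . ) P] }  — shift
  I4: { [E → .], [X → id . E] }  — reduce
  I5: { [X → id E .] }  — reduce
  I6: { [F → X ) . P], [P → . ) E], [P → . , )] }  — shift
  I7: { [E → .], [P → ) . E] }  — reduce
  I8: { [P → , . )] }  — shift
  I9: { [F → X ) P .] }  — reduce
  I10: { [P → , ) .] }  — reduce
  I11: { [P → ) E .] }  — reduce
  I12: { [F → / , .] }  — reduce

No state contains both a complete item and a shift item.

Answer: No shift-reduce conflicts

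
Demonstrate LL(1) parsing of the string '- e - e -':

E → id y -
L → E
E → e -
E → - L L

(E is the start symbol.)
Stack is shown with the top on the left.

Stack    Input        Action
----------------------------
E $      - e - e - $  output E → - L L
- L L $  - e - e - $  match '-'
L L $    e - e - $    output L → E
E L $    e - e - $    output E → e -
e - L $  e - e - $    match 'e'
- L $    - e - $      match '-'
L $      e - $        output L → E
E $      e - $        output E → e -
e - $    e - $        match 'e'
- $      - $          match '-'
$        $            accept

The string is accepted.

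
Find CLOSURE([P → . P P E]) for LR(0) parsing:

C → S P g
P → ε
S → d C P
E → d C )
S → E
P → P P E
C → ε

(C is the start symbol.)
To compute CLOSURE, for each item [A → α.Bβ] where B is a non-terminal, add [B → .γ] for all productions B → γ; repeat for the newly added items until nothing changes.

Start with: [P → . P P E]
  [P → . P P E] has the dot before P: add [P → .]
No further items can be added.

CLOSURE = { [P → . P P E], [P → .] }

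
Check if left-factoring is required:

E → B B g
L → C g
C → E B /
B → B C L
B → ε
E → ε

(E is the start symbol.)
Left-factoring is needed when two productions for the same non-terminal
share a common prefix on the right-hand side.

Productions for E:
  E → B B g
  E → ε
Productions for B:
  B → B C L
  B → ε

No common prefixes found.

Answer: No, left-factoring is not needed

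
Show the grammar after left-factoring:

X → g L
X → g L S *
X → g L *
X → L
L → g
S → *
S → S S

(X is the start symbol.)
Left-factoring transforms A → αβ₁ | αβ₂ into A → αA' and A' → β₁ | β₂
(α is the longest common prefix among the alternatives). Repeat until
no nonterminal has two alternatives with a common prefix.

Round 1: X has alternatives sharing prefix 'g L'. Introduce X': X → g L X'
  Add: X' → ε
  Add: X' → S *
  Add: X' → *

No remaining common prefixes — done.

Resulting grammar:
X → g L X'
X' → ε
X' → S *
X' → *
X → L
L → g
S → *
S → S S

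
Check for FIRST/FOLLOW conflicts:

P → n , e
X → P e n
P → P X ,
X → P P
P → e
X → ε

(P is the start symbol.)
Nullable non-terminals: X.
FIRST sets used below: FIRST(P) = { 'e', 'n' }

X: nullable alternative(s) X → ε; FOLLOW(X) = { ',' }
  X → P e n: FIRST \ {ε} = { 'e', 'n' } — disjoint from FOLLOW(X)
  X → P P: FIRST \ {ε} = { 'e', 'n' } — disjoint from FOLLOW(X)
  X → ε: FIRST \ {ε} = { } — this is the only nullable alternative, skip

P has no nullable alternative, so no FIRST/FOLLOW check is needed there.

No FIRST/FOLLOW conflicts found.

Answer: No FIRST/FOLLOW conflicts.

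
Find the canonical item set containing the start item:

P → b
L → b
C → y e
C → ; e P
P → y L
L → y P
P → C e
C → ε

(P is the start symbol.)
{ [C → . ; e P], [C → . y e], [C → .], [P → . C e], [P → . b], [P → . y L], [P' → . P] }

First, augment the grammar with P' → P
I₀ = CLOSURE({ [P' → . P] }):
  [P' → . P] has the dot before P: add [P → . b], [P → . y L], [P → . C e]
  [P → . C e] has the dot before C: add [C → . y e], [C → . ; e P], [C → .]
No further items can be added.

I₀ = { [C → . ; e P], [C → . y e], [C → .], [P → . C e], [P → . b], [P → . y L], [P' → . P] }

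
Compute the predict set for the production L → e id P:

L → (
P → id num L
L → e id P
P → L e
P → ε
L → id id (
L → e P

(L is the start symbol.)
PREDICT(L → e id P) = (FIRST(RHS) \ {ε}) ∪ (FOLLOW(L) if ε ∈ FIRST(RHS), i.e. RHS ⇒* ε)
FIRST(e id P) = { 'e' }
ε ∉ FIRST(e id P), so FOLLOW(L) is not added.
PREDICT(L → e id P) = { 'e' }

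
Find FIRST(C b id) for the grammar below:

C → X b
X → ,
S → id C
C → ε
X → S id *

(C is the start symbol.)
{ ',', 'b', 'id' }

FIRST sets of the non-terminals involved (from the grammar, by fixed-point iteration):
  FIRST(C) = { ',', 'id', ε }

To compute FIRST(C b id), process the symbols left to right:
Symbol C is a non-terminal. Add FIRST(C) \ {ε} = { ',', 'id' }
C is nullable (ε ∈ FIRST(C)), continue to the next symbol.
Symbol b is a terminal. Add 'b' and stop.
FIRST(C b id) = { ',', 'b', 'id' }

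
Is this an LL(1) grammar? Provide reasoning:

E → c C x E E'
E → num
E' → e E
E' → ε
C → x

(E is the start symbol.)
Relevant sets:
  FOLLOW(E') = { $, 'e' }

For E:
  PREDICT(E → c C x E E') = { 'c' }
  PREDICT(E → num) = { 'num' }
For E':
  PREDICT(E' → e E) = { 'e' }
  PREDICT(E' → ε) = { $, 'e' }
C has a single production, so nothing to check there.

Conflict found: Predict set conflict for E': { 'e' }
The grammar is NOT LL(1).

Answer: No. Predict set conflict for E': { 'e' }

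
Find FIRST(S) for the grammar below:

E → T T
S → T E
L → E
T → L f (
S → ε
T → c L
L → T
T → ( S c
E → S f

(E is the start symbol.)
To compute FIRST(S), examine every production with S on the left-hand side, reading each right-hand side left to right until a non-nullable symbol is reached.

FIRST sets of the other non-terminals involved (by the same procedure, iterated to a fixed point):
  FIRST(T) = { '(', 'c', 'f' }

From S → T E:
  - T is a non-terminal: add FIRST(T) \ {ε} = { '(', 'c', 'f' }
    T is not nullable, so stop
From S → ε:
  - ε-production, so ε ∈ FIRST(S)

Collecting: FIRST(S) = { '(', 'c', 'f', ε }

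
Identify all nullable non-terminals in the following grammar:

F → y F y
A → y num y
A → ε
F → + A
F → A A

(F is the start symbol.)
{ 'A', 'F' }

A non-terminal is nullable if it can derive ε (the empty string): either it has an ε-production, or it has a production whose right-hand side consists entirely of nullable non-terminals.

ε-productions: A → ε
So A is immediately nullable.
F → A A: every symbol on the right is nullable, so F is nullable too.
Every non-terminal is now nullable.
Nullable = { 'A', 'F' }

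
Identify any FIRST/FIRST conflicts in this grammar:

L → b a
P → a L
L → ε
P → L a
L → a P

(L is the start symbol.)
Yes. P → a L / P → L a on { 'a' }

FIRST sets of the non-terminals at (or reachable through a nullable prefix from) the front of some alternative:
  FIRST(L) = { 'a', 'b', ε }

Productions for L:
  L → b a: FIRST = { 'b' }
  L → ε: FIRST = { ε }
  L → a P: FIRST = { 'a' }
Productions for P:
  P → a L: FIRST = { 'a' }
  P → L a: FIRST = { 'a', 'b' }

Conflict for P: P → a L and P → L a
  Overlap: { 'a' }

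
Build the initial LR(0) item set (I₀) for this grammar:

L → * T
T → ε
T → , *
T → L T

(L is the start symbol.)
First, augment the grammar with L' → L
I₀ = CLOSURE({ [L' → . L] }):
  [L' → . L] has the dot before L: add [L → . * T]
No further items can be added.

I₀ = { [L → . * T], [L' → . L] }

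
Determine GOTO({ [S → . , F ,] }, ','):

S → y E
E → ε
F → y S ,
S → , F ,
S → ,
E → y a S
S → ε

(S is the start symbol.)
{ [F → . y S ,], [S → , . F ,] }

GOTO(I, ',') = CLOSURE({ [A → αX.β] : [A → α.Xβ] ∈ I, X = ',' })

Items with dot before ',', with the dot advanced:
  [S → . , F ,] → [S → , . F ,]
Closure of the advanced items:
  [S → , . F ,] has the dot before F: add [F → . y S ,]

GOTO = { [F → . y S ,], [S → , . F ,] }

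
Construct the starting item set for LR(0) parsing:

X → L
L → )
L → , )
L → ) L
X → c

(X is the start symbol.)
First, augment the grammar with X' → X
I₀ = CLOSURE({ [X' → . X] }):
  [X' → . X] has the dot before X: add [X → . L], [X → . c]
  [X → . L] has the dot before L: add [L → . )], [L → . , )], [L → . ) L]
No further items can be added.

I₀ = { [L → . ) L], [L → . )], [L → . , )], [X → . L], [X → . c], [X' → . X] }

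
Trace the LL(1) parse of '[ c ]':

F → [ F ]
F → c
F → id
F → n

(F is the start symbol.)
LL(1) parsing maintains a stack (initially the start symbol over $) and the input. At each step: if the stack top is a terminal, match it against the current input token; if it is a non-terminal N, replace it with the RHS of M[N, lookahead] (the unique production whose predict set contains the lookahead).

Stack is shown with the top on the left.

Stack    Input    Action
------------------------
F $      [ c ] $  output F → [ F ]
[ F ] $  [ c ] $  match '['
F ] $    c ] $    output F → c
c ] $    c ] $    match 'c'
] $      ] $      match ']'
$        $        accept

The string is accepted.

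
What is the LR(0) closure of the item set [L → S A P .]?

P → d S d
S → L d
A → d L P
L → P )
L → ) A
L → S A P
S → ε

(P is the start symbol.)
{ [L → S A P .] }

Start with: [L → S A P .]
The dot is at the end, so nothing is added.

CLOSURE = { [L → S A P .] }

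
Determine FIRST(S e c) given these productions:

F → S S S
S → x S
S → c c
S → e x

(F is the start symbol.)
FIRST sets of the non-terminals involved (from the grammar, by fixed-point iteration):
  FIRST(S) = { 'c', 'e', 'x' }

To compute FIRST(S e c), process the symbols left to right:
Symbol S is a non-terminal. Add FIRST(S) \ {ε} = { 'c', 'e', 'x' }
S is not nullable (ε ∉ FIRST(S)), so stop here.
FIRST(S e c) = { 'c', 'e', 'x' }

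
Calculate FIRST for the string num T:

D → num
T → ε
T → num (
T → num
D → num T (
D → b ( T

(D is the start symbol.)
{ 'num' }

To compute FIRST(num T), process the symbols left to right:
Symbol num is a terminal. Add 'num' and stop.
FIRST(num T) = { 'num' }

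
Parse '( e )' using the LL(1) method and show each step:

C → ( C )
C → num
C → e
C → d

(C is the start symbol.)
Stack is shown with the top on the left.

Stack    Input    Action
------------------------
C $      ( e ) $  output C → ( C )
( C ) $  ( e ) $  match '('
C ) $    e ) $    output C → e
e ) $    e ) $    match 'e'
) $      ) $      match ')'
$        $        accept

The string is accepted.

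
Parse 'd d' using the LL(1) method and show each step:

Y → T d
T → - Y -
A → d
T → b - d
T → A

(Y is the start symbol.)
LL(1) parsing maintains a stack (initially the start symbol over $) and the input. At each step: if the stack top is a terminal, match it against the current input token; if it is a non-terminal N, replace it with the RHS of M[N, lookahead] (the unique production whose predict set contains the lookahead).

Stack is shown with the top on the left.

Stack  Input  Action
--------------------
Y $    d d $  output Y → T d
T d $  d d $  output T → A
A d $  d d $  output A → d
d d $  d d $  match 'd'
d $    d $    match 'd'
$      $      accept

The string is accepted.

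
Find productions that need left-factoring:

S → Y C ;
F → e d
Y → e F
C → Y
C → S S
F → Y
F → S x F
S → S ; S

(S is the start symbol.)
Left-factoring is needed when two productions for the same non-terminal
share a common prefix on the right-hand side.

Productions for S:
  S → Y C ;
  S → S ; S
Productions for F:
  F → e d
  F → Y
  F → S x F
Productions for C:
  C → Y
  C → S S

No common prefixes found.

Answer: No, left-factoring is not needed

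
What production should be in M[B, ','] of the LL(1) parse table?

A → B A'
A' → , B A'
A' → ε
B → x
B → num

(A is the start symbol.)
To find M[B, ','], we find productions for B where ',' is in the predict set (PREDICT(N → α) = (FIRST(α) \ {ε}) ∪ (FOLLOW(N) if α ⇒* ε)).

B → x: PREDICT = { 'x' }
B → num: PREDICT = { 'num' }

M[B, ','] is empty (no production applies)

Answer: Empty (error entry)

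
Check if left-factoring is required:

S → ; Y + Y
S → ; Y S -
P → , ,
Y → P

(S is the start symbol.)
Yes, S has productions with common prefix '; Y'

Left-factoring is needed when two productions for the same non-terminal
share a common prefix on the right-hand side.

Productions for S:
  S → ; Y + Y
  S → ; Y S -

Found common prefix '; Y' in productions for S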